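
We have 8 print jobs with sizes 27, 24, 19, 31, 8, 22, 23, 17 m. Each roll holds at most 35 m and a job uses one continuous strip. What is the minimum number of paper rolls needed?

7

Total = 31 + 27 + 24 + 23 + 22 + 19 + 17 + 8 = 171 m.
Lower bound: ⌈171/35⌉ = 5 paper rolls.
Also, 6 print jobs each exceed 35/2 m, and no two of those can share a roll, so at least 6 paper rolls are needed.
A packing using 7 paper rolls:
  roll 1: 31 = 31
  roll 2: 27 + 8 = 35
  roll 3: 24 = 24
  roll 4: 23 = 23
  roll 5: 22 = 22
  roll 6: 19 = 19
  roll 7: 17 = 17
No arrangement into 6 paper rolls stays within capacity, so 7 is optimal.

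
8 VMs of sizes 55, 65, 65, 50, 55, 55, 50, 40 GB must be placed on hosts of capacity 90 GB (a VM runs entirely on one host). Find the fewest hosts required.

Total = 65 + 65 + 55 + 55 + 55 + 50 + 50 + 40 = 435 GB.
Lower bound: ⌈435/90⌉ = 5 hosts.
Also, 7 VMs each exceed 45 GB, and no two of those can share a host, so at least 7 hosts are needed.
A packing using 7 hosts:
  host 1: 65 = 65
  host 2: 65 = 65
  host 3: 55 = 55
  host 4: 55 = 55
  host 5: 55 = 55
  host 6: 50 + 40 = 90
  host 7: 50 = 50
This matches the lower bound, so 7 is optimal.

7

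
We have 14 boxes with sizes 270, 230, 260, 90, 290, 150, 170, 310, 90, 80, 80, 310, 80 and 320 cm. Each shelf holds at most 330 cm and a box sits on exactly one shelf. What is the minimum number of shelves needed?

Total = 320 + 310 + 310 + 290 + 270 + 260 + 230 + 170 + 150 + 90 + 90 + 80 + 80 + 80 = 2730 cm.
Lower bound: ⌈2730/330⌉ = 9 shelves.
A packing using 9 shelves:
  shelf 1: 320 = 320
  shelf 2: 310 = 310
  shelf 3: 310 = 310
  shelf 4: 290 = 290
  shelf 5: 270 = 270
  shelf 6: 260 = 260
  shelf 7: 230 + 90 = 320
  shelf 8: 170 + 150 = 320
  shelf 9: 90 + 80 + 80 + 80 = 330
This matches the lower bound, so 9 is optimal.

9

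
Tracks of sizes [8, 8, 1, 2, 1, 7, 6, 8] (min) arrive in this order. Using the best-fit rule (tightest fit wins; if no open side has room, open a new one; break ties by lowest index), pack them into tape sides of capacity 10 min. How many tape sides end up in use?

  8 → side 1 (new)  [load 8/10]
  8 → side 2 (new)  [load 8/10]
  1 → side 1  [load 9/10]
  2 → side 2  [load 10/10]
  1 → side 1  [load 10/10]
  7 → side 3 (new)  [load 7/10]
  6 → side 4 (new)  [load 6/10]
  8 → side 5 (new)  [load 8/10]
5 tape sides opened.

5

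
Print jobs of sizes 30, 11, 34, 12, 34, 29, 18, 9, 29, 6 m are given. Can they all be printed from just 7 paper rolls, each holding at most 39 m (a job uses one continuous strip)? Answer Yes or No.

A valid assignment using 7 paper rolls:
  roll 1: 34 = 34
  roll 2: 34 = 34
  roll 3: 30 + 9 = 39
  roll 4: 29 + 6 = 35
  roll 5: 29 = 29
  roll 6: 18 + 12 = 30
  roll 7: 11 = 11
Every load is within 39 m, so 7 paper rolls suffice.

Yes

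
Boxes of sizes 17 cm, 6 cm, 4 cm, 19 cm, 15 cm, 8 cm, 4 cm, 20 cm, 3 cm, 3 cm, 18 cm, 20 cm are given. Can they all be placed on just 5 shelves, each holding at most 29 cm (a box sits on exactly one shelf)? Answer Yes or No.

No

Total = 137 cm; ⌈137/29⌉ = 5.
6 boxes each exceed half the capacity and cannot share a shelf, forcing at least 6 shelves.
At least 6 shelves are required, but only 5 are allowed.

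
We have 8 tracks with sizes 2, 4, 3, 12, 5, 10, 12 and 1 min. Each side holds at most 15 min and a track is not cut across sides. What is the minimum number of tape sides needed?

Total = 12 + 12 + 10 + 5 + 4 + 3 + 2 + 1 = 49 min.
Lower bound: ⌈49/15⌉ = 4 tape sides.
A packing using 4 tape sides:
  side 1: 12 + 3 = 15
  side 2: 12 + 2 + 1 = 15
  side 3: 10 + 5 = 15
  side 4: 4 = 4
This matches the lower bound, so 4 is optimal.

4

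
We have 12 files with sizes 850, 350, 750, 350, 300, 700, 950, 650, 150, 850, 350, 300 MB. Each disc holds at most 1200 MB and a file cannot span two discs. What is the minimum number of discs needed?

Total = 950 + 850 + 850 + 750 + 700 + 650 + 350 + 350 + 350 + 300 + 300 + 150 = 6550 MB.
Lower bound: ⌈6550/1200⌉ = 6 discs.
A packing using 6 discs:
  disc 1: 950 + 150 = 1100
  disc 2: 850 + 350 = 1200
  disc 3: 850 + 350 = 1200
  disc 4: 750 + 350 = 1100
  disc 5: 700 + 300 = 1000
  disc 6: 650 + 300 = 950
This matches the lower bound, so 6 is optimal.

6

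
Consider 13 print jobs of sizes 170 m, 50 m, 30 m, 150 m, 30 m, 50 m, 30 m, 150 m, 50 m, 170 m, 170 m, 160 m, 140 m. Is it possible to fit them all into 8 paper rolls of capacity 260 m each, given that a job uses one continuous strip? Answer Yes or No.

A valid assignment using 7 paper rolls:
  roll 1: 170 + 50 + 30 = 250
  roll 2: 170 + 50 + 30 = 250
  roll 3: 170 + 50 + 30 = 250
  roll 4: 160 = 160
  roll 5: 150 = 150
  roll 6: 150 = 150
  roll 7: 140 = 140
That uses only 7 ≤ 8, so 8 paper rolls are enough.

Yes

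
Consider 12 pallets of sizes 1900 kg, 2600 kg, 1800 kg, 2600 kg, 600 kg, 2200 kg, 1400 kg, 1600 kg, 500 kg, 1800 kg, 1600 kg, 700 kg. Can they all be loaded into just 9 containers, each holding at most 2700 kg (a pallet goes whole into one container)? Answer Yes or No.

A valid assignment using 9 containers:
  container 1: 2600 = 2600
  container 2: 2600 = 2600
  container 3: 2200 + 500 = 2700
  container 4: 1900 + 700 = 2600
  container 5: 1800 + 600 = 2400
  container 6: 1800 = 1800
  container 7: 1600 = 1600
  container 8: 1600 = 1600
  container 9: 1400 = 1400
Every load is within 2700 kg, so 9 containers suffice.

Yes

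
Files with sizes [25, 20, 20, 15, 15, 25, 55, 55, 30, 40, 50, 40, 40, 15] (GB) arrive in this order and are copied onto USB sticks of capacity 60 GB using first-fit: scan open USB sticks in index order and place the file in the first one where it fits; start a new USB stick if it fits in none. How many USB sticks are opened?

  25 → USB stick 1 (new)  [load 25/60]
  20 → USB stick 1  [load 45/60]
  20 → USB stick 2 (new)  [load 20/60]
  15 → USB stick 1  [load 60/60]
  15 → USB stick 2  [load 35/60]
  25 → USB stick 2  [load 60/60]
  55 → USB stick 3 (new)  [load 55/60]
  55 → USB stick 4 (new)  [load 55/60]
  30 → USB stick 5 (new)  [load 30/60]
  40 → USB stick 6 (new)  [load 40/60]
  50 → USB stick 7 (new)  [load 50/60]
  40 → USB stick 8 (new)  [load 40/60]
  40 → USB stick 9 (new)  [load 40/60]
  15 → USB stick 5  [load 45/60]
9 USB sticks opened.

9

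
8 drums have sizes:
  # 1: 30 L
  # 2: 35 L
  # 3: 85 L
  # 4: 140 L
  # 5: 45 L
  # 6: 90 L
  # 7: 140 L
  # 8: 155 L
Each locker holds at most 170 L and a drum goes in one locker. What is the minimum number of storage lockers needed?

5

Total = 155 + 140 + 140 + 90 + 85 + 45 + 35 + 30 = 720 L.
Lower bound: ⌈720/170⌉ = 5 storage lockers.
A packing using 5 storage lockers:
  locker 1: 155 = 155
  locker 2: 140 + 30 = 170
  locker 3: 140 = 140
  locker 4: 90 + 45 + 35 = 170
  locker 5: 85 = 85
This matches the lower bound, so 5 is optimal.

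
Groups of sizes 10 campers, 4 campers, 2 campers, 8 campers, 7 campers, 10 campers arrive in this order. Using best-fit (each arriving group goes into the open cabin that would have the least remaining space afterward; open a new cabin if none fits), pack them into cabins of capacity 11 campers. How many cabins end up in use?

5

  10 → cabin 1 (new)  [load 10/11]
  4 → cabin 2 (new)  [load 4/11]
  2 → cabin 2  [load 6/11]
  8 → cabin 3 (new)  [load 8/11]
  7 → cabin 4 (new)  [load 7/11]
  10 → cabin 5 (new)  [load 10/11]
5 cabins opened.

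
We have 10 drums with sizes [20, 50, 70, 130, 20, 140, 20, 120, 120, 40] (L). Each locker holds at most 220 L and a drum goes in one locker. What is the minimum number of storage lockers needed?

Total = 140 + 130 + 120 + 120 + 70 + 50 + 40 + 20 + 20 + 20 = 730 L.
Lower bound: ⌈730/220⌉ = 4 storage lockers.
A packing using 4 storage lockers:
  locker 1: 140 + 70 = 210
  locker 2: 130 + 50 + 40 = 220
  locker 3: 120 + 20 + 20 + 20 = 180
  locker 4: 120 = 120
This matches the lower bound, so 4 is optimal.

4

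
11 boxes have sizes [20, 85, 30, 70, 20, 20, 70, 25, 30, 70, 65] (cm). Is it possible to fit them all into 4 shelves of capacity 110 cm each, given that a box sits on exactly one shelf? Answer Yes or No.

Total = 505 cm; ⌈505/110⌉ = 5.
At least 5 shelves are required, but only 4 are allowed.

No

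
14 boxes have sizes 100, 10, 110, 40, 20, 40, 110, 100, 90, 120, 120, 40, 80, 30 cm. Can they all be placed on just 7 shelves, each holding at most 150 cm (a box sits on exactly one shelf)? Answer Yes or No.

No

Total = 1010 cm; ⌈1010/150⌉ = 7.
8 boxes each exceed half the capacity and cannot share a shelf, forcing at least 8 shelves.
At least 8 shelves are required, but only 7 are allowed.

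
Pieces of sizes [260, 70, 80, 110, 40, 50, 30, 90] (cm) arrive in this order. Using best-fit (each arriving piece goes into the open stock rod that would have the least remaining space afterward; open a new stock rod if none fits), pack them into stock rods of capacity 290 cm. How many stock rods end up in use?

  260 → stock rod 1 (new)  [load 260/290]
  70 → stock rod 2 (new)  [load 70/290]
  80 → stock rod 2  [load 150/290]
  110 → stock rod 2  [load 260/290]
  40 → stock rod 3 (new)  [load 40/290]
  50 → stock rod 3  [load 90/290]
  30 → stock rod 1  [load 290/290]
  90 → stock rod 3  [load 180/290]
3 stock rods opened.

3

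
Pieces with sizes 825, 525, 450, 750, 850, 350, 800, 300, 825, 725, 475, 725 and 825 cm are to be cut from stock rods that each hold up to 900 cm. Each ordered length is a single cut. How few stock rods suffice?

Total = 850 + 825 + 825 + 825 + 800 + 750 + 725 + 725 + 525 + 475 + 450 + 350 + 300 = 8425 cm.
Lower bound: ⌈8425/900⌉ = 10 stock rods.
A packing using 11 stock rods:
  stock rod 1: 850 = 850
  stock rod 2: 825 = 825
  stock rod 3: 825 = 825
  stock rod 4: 825 = 825
  stock rod 5: 800 = 800
  stock rod 6: 750 = 750
  stock rod 7: 725 = 725
  stock rod 8: 725 = 725
  stock rod 9: 525 + 350 = 875
  stock rod 10: 475 + 300 = 775
  stock rod 11: 450 = 450
No arrangement into 10 stock rods stays within capacity, so 11 is optimal.

11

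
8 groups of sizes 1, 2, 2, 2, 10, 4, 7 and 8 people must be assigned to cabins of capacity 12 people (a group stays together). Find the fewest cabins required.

Total = 10 + 8 + 7 + 4 + 2 + 2 + 2 + 1 = 36 people.
Lower bound: ⌈36/12⌉ = 3 cabins.
A packing using 3 cabins:
  cabin 1: 10 + 2 = 12
  cabin 2: 8 + 4 = 12
  cabin 3: 7 + 2 + 2 + 1 = 12
This matches the lower bound, so 3 is optimal.

3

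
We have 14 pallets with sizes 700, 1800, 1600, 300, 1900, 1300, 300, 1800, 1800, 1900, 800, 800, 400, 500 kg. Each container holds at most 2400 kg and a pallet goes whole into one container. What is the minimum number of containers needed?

8

Total = 1900 + 1900 + 1800 + 1800 + 1800 + 1600 + 1300 + 800 + 800 + 700 + 500 + 400 + 300 + 300 = 15900 kg.
Lower bound: ⌈15900/2400⌉ = 7 containers.
A packing using 8 containers:
  container 1: 1900 + 500 = 2400
  container 2: 1900 + 400 = 2300
  container 3: 1800 + 300 + 300 = 2400
  container 4: 1800 = 1800
  container 5: 1800 = 1800
  container 6: 1600 + 800 = 2400
  container 7: 1300 + 800 = 2100
  container 8: 700 = 700
No arrangement into 7 containers stays within capacity, so 8 is optimal.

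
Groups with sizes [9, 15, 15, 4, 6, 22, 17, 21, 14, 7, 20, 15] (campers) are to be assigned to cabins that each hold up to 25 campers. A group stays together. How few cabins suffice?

Total = 22 + 21 + 20 + 17 + 15 + 15 + 15 + 14 + 9 + 7 + 6 + 4 = 165 campers.
Lower bound: ⌈165/25⌉ = 7 cabins.
Also, 8 groups each exceed 25/2 campers, and no two of those can share a cabin, so at least 8 cabins are needed.
A packing using 8 cabins:
  cabin 1: 22 = 22
  cabin 2: 21 + 4 = 25
  cabin 3: 20 = 20
  cabin 4: 17 + 7 = 24
  cabin 5: 15 + 9 = 24
  cabin 6: 15 + 6 = 21
  cabin 7: 15 = 15
  cabin 8: 14 = 14
This matches the lower bound, so 8 is optimal.

8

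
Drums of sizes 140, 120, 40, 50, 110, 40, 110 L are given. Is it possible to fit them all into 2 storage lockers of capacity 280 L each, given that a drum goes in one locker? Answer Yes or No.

No

Total = 610 L; ⌈610/280⌉ = 3.
At least 3 storage lockers are required, but only 2 are allowed.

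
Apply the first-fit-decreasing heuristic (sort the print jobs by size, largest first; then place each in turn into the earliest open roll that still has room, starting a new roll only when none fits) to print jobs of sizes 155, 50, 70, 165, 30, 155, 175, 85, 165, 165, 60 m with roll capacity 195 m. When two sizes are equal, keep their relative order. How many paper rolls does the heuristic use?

8

Sorted descending: 175, 165, 165, 165, 155, 155, 85, 70, 60, 50, 30.
  175 → roll 1 (new)  [load 175/195]
  165 → roll 2 (new)  [load 165/195]
  165 → roll 3 (new)  [load 165/195]
  165 → roll 4 (new)  [load 165/195]
  155 → roll 5 (new)  [load 155/195]
  155 → roll 6 (new)  [load 155/195]
  85 → roll 7 (new)  [load 85/195]
  70 → roll 7  [load 155/195]
  60 → roll 8 (new)  [load 60/195]
  50 → roll 8  [load 110/195]
  30 → roll 2  [load 195/195]
8 paper rolls opened.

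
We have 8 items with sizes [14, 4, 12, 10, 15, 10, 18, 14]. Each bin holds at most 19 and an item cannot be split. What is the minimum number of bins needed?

7

Total = 18 + 15 + 14 + 14 + 12 + 10 + 10 + 4 = 97.
Lower bound: ⌈97/19⌉ = 6 bins.
Also, 7 items each exceed 19/2, and no two of those can share a bin, so at least 7 bins are needed.
A packing using 7 bins:
  bin 1: 18 = 18
  bin 2: 15 + 4 = 19
  bin 3: 14 = 14
  bin 4: 14 = 14
  bin 5: 12 = 12
  bin 6: 10 = 10
  bin 7: 10 = 10
This matches the lower bound, so 7 is optimal.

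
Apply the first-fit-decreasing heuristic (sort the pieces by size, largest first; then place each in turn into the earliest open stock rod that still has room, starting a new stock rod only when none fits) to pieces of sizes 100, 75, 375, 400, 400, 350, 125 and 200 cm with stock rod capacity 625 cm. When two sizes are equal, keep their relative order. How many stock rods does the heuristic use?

4

Sorted descending: 400, 400, 375, 350, 200, 125, 100, 75.
  400 → stock rod 1 (new)  [load 400/625]
  400 → stock rod 2 (new)  [load 400/625]
  375 → stock rod 3 (new)  [load 375/625]
  350 → stock rod 4 (new)  [load 350/625]
  200 → stock rod 1  [load 600/625]
  125 → stock rod 2  [load 525/625]
  100 → stock rod 2  [load 625/625]
  75 → stock rod 3  [load 450/625]
4 stock rods opened.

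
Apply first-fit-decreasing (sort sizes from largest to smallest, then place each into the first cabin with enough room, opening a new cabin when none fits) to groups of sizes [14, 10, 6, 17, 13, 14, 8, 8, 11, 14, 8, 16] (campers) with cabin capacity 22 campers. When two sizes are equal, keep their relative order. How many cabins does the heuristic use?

Sorted descending: 17, 16, 14, 14, 14, 13, 11, 10, 8, 8, 8, 6.
  17 → cabin 1 (new)  [load 17/22]
  16 → cabin 2 (new)  [load 16/22]
  14 → cabin 3 (new)  [load 14/22]
  14 → cabin 4 (new)  [load 14/22]
  14 → cabin 5 (new)  [load 14/22]
  13 → cabin 6 (new)  [load 13/22]
  11 → cabin 7 (new)  [load 11/22]
  10 → cabin 7  [load 21/22]
  8 → cabin 3  [load 22/22]
  8 → cabin 4  [load 22/22]
  8 → cabin 5  [load 22/22]
  6 → cabin 2  [load 22/22]
7 cabins opened.

7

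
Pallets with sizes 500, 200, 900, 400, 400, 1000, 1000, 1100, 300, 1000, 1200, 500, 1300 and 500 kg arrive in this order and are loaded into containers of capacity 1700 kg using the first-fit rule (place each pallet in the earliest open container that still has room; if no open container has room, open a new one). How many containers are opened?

8

  500 → container 1 (new)  [load 500/1700]
  200 → container 1  [load 700/1700]
  900 → container 1  [load 1600/1700]
  400 → container 2 (new)  [load 400/1700]
  400 → container 2  [load 800/1700]
  1000 → container 3 (new)  [load 1000/1700]
  1000 → container 4 (new)  [load 1000/1700]
  1100 → container 5 (new)  [load 1100/1700]
  300 → container 2  [load 1100/1700]
  1000 → container 6 (new)  [load 1000/1700]
  1200 → container 7 (new)  [load 1200/1700]
  500 → container 2  [load 1600/1700]
  1300 → container 8 (new)  [load 1300/1700]
  500 → container 3  [load 1500/1700]
8 containers opened.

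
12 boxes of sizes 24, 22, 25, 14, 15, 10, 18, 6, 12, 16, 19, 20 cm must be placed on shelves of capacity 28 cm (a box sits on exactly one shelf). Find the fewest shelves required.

9

Total = 25 + 24 + 22 + 20 + 19 + 18 + 16 + 15 + 14 + 12 + 10 + 6 = 201 cm.
Lower bound: ⌈201/28⌉ = 8 shelves.
A packing using 9 shelves:
  shelf 1: 25 = 25
  shelf 2: 24 = 24
  shelf 3: 22 + 6 = 28
  shelf 4: 20 = 20
  shelf 5: 19 = 19
  shelf 6: 18 + 10 = 28
  shelf 7: 16 + 12 = 28
  shelf 8: 15 = 15
  shelf 9: 14 = 14
No arrangement into 8 shelves stays within capacity, so 9 is optimal.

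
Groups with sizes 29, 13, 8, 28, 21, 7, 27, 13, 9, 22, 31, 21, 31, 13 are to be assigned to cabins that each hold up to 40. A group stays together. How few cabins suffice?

Total = 31 + 31 + 29 + 28 + 27 + 22 + 21 + 21 + 13 + 13 + 13 + 9 + 8 + 7 = 273.
Lower bound: ⌈273/40⌉ = 7 cabins.
Also, 8 groups each exceed 20, and no two of those can share a cabin, so at least 8 cabins are needed.
A packing using 8 cabins:
  cabin 1: 31 + 9 = 40
  cabin 2: 31 + 8 = 39
  cabin 3: 29 + 7 = 36
  cabin 4: 28 = 28
  cabin 5: 27 + 13 = 40
  cabin 6: 22 + 13 = 35
  cabin 7: 21 + 13 = 34
  cabin 8: 21 = 21
This matches the lower bound, so 8 is optimal.

8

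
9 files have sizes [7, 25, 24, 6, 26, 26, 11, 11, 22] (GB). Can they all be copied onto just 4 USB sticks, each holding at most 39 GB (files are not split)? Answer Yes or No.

Total = 158 GB; ⌈158/39⌉ = 5.
At least 5 USB sticks are required, but only 4 are allowed.

No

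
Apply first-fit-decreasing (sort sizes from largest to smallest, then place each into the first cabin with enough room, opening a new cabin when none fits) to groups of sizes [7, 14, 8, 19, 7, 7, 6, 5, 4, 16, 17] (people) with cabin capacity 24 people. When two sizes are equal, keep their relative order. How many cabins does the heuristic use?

5

Sorted descending: 19, 17, 16, 14, 8, 7, 7, 7, 6, 5, 4.
  19 → cabin 1 (new)  [load 19/24]
  17 → cabin 2 (new)  [load 17/24]
  16 → cabin 3 (new)  [load 16/24]
  14 → cabin 4 (new)  [load 14/24]
  8 → cabin 3  [load 24/24]
  7 → cabin 2  [load 24/24]
  7 → cabin 4  [load 21/24]
  7 → cabin 5 (new)  [load 7/24]
  6 → cabin 5  [load 13/24]
  5 → cabin 1  [load 24/24]
  4 → cabin 5  [load 17/24]
5 cabins opened.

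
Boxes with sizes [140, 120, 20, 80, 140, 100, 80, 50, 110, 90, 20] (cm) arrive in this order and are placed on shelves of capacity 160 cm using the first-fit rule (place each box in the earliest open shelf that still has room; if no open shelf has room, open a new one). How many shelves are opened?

7

  140 → shelf 1 (new)  [load 140/160]
  120 → shelf 2 (new)  [load 120/160]
  20 → shelf 1  [load 160/160]
  80 → shelf 3 (new)  [load 80/160]
  140 → shelf 4 (new)  [load 140/160]
  100 → shelf 5 (new)  [load 100/160]
  80 → shelf 3  [load 160/160]
  50 → shelf 5  [load 150/160]
  110 → shelf 6 (new)  [load 110/160]
  90 → shelf 7 (new)  [load 90/160]
  20 → shelf 2  [load 140/160]
7 shelves opened.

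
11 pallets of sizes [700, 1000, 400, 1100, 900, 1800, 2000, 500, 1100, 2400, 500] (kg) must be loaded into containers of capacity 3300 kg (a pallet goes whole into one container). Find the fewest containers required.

Total = 2400 + 2000 + 1800 + 1100 + 1100 + 1000 + 900 + 700 + 500 + 500 + 400 = 12400 kg.
Lower bound: ⌈12400/3300⌉ = 4 containers.
A packing using 4 containers:
  container 1: 2400 + 900 = 3300
  container 2: 2000 + 1100 = 3100
  container 3: 1800 + 1100 + 400 = 3300
  container 4: 1000 + 700 + 500 + 500 = 2700
This matches the lower bound, so 4 is optimal.

4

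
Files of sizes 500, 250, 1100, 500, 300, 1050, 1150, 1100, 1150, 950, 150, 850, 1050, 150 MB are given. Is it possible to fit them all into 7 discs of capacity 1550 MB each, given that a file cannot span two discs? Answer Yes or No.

No

Total = 10250 MB; ⌈10250/1550⌉ = 7.
8 files each exceed half the capacity and cannot share a disc, forcing at least 8 discs.
At least 8 discs are required, but only 7 are allowed.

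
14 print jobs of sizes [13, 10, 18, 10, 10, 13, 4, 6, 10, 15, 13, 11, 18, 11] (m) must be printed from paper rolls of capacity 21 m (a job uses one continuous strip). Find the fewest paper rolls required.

Total = 18 + 18 + 15 + 13 + 13 + 13 + 11 + 11 + 10 + 10 + 10 + 10 + 6 + 4 = 162 m.
Lower bound: ⌈162/21⌉ = 8 paper rolls.
A packing using 9 paper rolls:
  roll 1: 18 = 18
  roll 2: 18 = 18
  roll 3: 15 + 6 = 21
  roll 4: 13 + 4 = 17
  roll 5: 13 = 13
  roll 6: 13 = 13
  roll 7: 11 + 10 = 21
  roll 8: 11 + 10 = 21
  roll 9: 10 + 10 = 20
No arrangement into 8 paper rolls stays within capacity, so 9 is optimal.

9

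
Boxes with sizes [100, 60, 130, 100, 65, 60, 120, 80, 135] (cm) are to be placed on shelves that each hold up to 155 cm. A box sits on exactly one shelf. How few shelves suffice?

7

Total = 135 + 130 + 120 + 100 + 100 + 80 + 65 + 60 + 60 = 850 cm.
Lower bound: ⌈850/155⌉ = 6 shelves.
A packing using 7 shelves:
  shelf 1: 135 = 135
  shelf 2: 130 = 130
  shelf 3: 120 = 120
  shelf 4: 100 = 100
  shelf 5: 100 = 100
  shelf 6: 80 + 65 = 145
  shelf 7: 60 + 60 = 120
No arrangement into 6 shelves stays within capacity, so 7 is optimal.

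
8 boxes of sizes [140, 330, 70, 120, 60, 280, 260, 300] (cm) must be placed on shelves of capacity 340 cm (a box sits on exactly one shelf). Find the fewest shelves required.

5

Total = 330 + 300 + 280 + 260 + 140 + 120 + 70 + 60 = 1560 cm.
Lower bound: ⌈1560/340⌉ = 5 shelves.
A packing using 5 shelves:
  shelf 1: 330 = 330
  shelf 2: 300 = 300
  shelf 3: 280 + 60 = 340
  shelf 4: 260 + 70 = 330
  shelf 5: 140 + 120 = 260
This matches the lower bound, so 5 is optimal.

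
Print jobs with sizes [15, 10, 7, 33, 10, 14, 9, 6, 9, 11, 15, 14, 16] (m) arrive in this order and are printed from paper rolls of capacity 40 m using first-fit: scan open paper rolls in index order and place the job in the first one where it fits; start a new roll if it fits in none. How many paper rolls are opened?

  15 → roll 1 (new)  [load 15/40]
  10 → roll 1  [load 25/40]
  7 → roll 1  [load 32/40]
  33 → roll 2 (new)  [load 33/40]
  10 → roll 3 (new)  [load 10/40]
  14 → roll 3  [load 24/40]
  9 → roll 3  [load 33/40]
  6 → roll 1  [load 38/40]
  9 → roll 4 (new)  [load 9/40]
  11 → roll 4  [load 20/40]
  15 → roll 4  [load 35/40]
  14 → roll 5 (new)  [load 14/40]
  16 → roll 5  [load 30/40]
5 paper rolls opened.

5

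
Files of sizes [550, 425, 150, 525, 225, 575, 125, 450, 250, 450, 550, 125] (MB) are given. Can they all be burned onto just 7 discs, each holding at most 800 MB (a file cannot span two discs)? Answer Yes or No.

A valid assignment using 7 discs:
  disc 1: 575 + 225 = 800
  disc 2: 550 + 250 = 800
  disc 3: 550 + 150 = 700
  disc 4: 525 + 125 + 125 = 775
  disc 5: 450 = 450
  disc 6: 450 = 450
  disc 7: 425 = 425
Every load is within 800 MB, so 7 discs suffice.

Yes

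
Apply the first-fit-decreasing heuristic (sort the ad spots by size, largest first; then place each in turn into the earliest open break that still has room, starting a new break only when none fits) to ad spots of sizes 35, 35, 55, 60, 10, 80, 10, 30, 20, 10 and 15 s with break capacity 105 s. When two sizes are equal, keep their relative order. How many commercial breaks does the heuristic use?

Sorted descending: 80, 60, 55, 35, 35, 30, 20, 15, 10, 10, 10.
  80 → break 1 (new)  [load 80/105]
  60 → break 2 (new)  [load 60/105]
  55 → break 3 (new)  [load 55/105]
  35 → break 2  [load 95/105]
  35 → break 3  [load 90/105]
  30 → break 4 (new)  [load 30/105]
  20 → break 1  [load 100/105]
  15 → break 3  [load 105/105]
  10 → break 2  [load 105/105]
  10 → break 4  [load 40/105]
  10 → break 4  [load 50/105]
4 commercial breaks opened.

4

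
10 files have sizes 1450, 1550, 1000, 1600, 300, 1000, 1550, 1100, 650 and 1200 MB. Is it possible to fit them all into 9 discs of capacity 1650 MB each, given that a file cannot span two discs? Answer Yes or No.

A valid assignment using 8 discs:
  disc 1: 1600 = 1600
  disc 2: 1550 = 1550
  disc 3: 1550 = 1550
  disc 4: 1450 = 1450
  disc 5: 1200 + 300 = 1500
  disc 6: 1100 = 1100
  disc 7: 1000 + 650 = 1650
  disc 8: 1000 = 1000
That uses only 8 ≤ 9, so 9 discs are enough.

Yes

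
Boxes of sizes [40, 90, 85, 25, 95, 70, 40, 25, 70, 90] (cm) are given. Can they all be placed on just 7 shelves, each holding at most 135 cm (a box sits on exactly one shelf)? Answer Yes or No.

A valid assignment using 6 shelves:
  shelf 1: 95 + 40 = 135
  shelf 2: 90 + 40 = 130
  shelf 3: 90 + 25 = 115
  shelf 4: 85 + 25 = 110
  shelf 5: 70 = 70
  shelf 6: 70 = 70
That uses only 6 ≤ 7, so 7 shelves are enough.

Yes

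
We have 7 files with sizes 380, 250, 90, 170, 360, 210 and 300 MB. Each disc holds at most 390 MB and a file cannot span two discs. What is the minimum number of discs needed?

Total = 380 + 360 + 300 + 250 + 210 + 170 + 90 = 1760 MB.
Lower bound: ⌈1760/390⌉ = 5 discs.
A packing using 5 discs:
  disc 1: 380 = 380
  disc 2: 360 = 360
  disc 3: 300 + 90 = 390
  disc 4: 250 = 250
  disc 5: 210 + 170 = 380
This matches the lower bound, so 5 is optimal.

5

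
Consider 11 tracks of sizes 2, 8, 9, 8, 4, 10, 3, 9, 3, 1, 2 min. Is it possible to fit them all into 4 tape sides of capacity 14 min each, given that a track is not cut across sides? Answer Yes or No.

No

Total = 59 min; ⌈59/14⌉ = 5.
At least 5 tape sides are required, but only 4 are allowed.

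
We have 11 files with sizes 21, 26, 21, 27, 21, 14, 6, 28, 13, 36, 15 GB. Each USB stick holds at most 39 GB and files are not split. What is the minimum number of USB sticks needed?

Total = 36 + 28 + 27 + 26 + 21 + 21 + 21 + 15 + 14 + 13 + 6 = 228 GB.
Lower bound: ⌈228/39⌉ = 6 USB sticks.
Also, 7 files each exceed 39/2 GB, and no two of those can share a USB stick, so at least 7 USB sticks are needed.
A packing using 7 USB sticks:
  USB stick 1: 36 = 36
  USB stick 2: 28 + 6 = 34
  USB stick 3: 27 = 27
  USB stick 4: 26 + 13 = 39
  USB stick 5: 21 + 15 = 36
  USB stick 6: 21 + 14 = 35
  USB stick 7: 21 = 21
This matches the lower bound, so 7 is optimal.

7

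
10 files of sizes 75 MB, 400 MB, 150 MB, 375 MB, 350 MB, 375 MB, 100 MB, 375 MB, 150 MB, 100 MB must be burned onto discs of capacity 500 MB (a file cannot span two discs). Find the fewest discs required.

Total = 400 + 375 + 375 + 375 + 350 + 150 + 150 + 100 + 100 + 75 = 2450 MB.
Lower bound: ⌈2450/500⌉ = 5 discs.
A packing using 6 discs:
  disc 1: 400 + 100 = 500
  disc 2: 375 + 100 = 475
  disc 3: 375 + 75 = 450
  disc 4: 375 = 375
  disc 5: 350 + 150 = 500
  disc 6: 150 = 150
No arrangement into 5 discs stays within capacity, so 6 is optimal.

6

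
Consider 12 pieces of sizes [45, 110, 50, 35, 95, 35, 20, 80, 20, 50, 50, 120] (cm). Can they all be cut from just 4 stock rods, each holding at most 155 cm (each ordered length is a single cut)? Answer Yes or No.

No

Total = 710 cm; ⌈710/155⌉ = 5.
At least 5 stock rods are required, but only 4 are allowed.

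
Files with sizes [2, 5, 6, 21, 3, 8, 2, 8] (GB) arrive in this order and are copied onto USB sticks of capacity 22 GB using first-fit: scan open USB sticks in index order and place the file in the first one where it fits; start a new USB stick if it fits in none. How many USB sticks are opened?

  2 → USB stick 1 (new)  [load 2/22]
  5 → USB stick 1  [load 7/22]
  6 → USB stick 1  [load 13/22]
  21 → USB stick 2 (new)  [load 21/22]
  3 → USB stick 1  [load 16/22]
  8 → USB stick 3 (new)  [load 8/22]
  2 → USB stick 1  [load 18/22]
  8 → USB stick 3  [load 16/22]
3 USB sticks opened.

3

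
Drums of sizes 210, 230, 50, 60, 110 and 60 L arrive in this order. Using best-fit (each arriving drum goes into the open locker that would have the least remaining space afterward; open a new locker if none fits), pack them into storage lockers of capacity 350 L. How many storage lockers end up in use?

3

  210 → locker 1 (new)  [load 210/350]
  230 → locker 2 (new)  [load 230/350]
  50 → locker 2  [load 280/350]
  60 → locker 2  [load 340/350]
  110 → locker 1  [load 320/350]
  60 → locker 3 (new)  [load 60/350]
3 storage lockers opened.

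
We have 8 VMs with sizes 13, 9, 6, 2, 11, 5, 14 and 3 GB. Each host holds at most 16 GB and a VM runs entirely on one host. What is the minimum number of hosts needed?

4

Total = 14 + 13 + 11 + 9 + 6 + 5 + 3 + 2 = 63 GB.
Lower bound: ⌈63/16⌉ = 4 hosts.
A packing using 4 hosts:
  host 1: 14 + 2 = 16
  host 2: 13 + 3 = 16
  host 3: 11 + 5 = 16
  host 4: 9 + 6 = 15
This matches the lower bound, so 4 is optimal.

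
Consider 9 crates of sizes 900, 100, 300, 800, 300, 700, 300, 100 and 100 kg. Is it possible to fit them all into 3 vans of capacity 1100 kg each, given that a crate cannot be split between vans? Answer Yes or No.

No

Total = 3600 kg; ⌈3600/1100⌉ = 4.
At least 4 vans are required, but only 3 are allowed.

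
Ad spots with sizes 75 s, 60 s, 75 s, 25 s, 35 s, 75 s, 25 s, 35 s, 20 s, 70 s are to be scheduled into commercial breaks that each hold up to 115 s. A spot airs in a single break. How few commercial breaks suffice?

5

Total = 75 + 75 + 75 + 70 + 60 + 35 + 35 + 25 + 25 + 20 = 495 s.
Lower bound: ⌈495/115⌉ = 5 commercial breaks.
A packing using 5 commercial breaks:
  break 1: 75 + 35 = 110
  break 2: 75 + 35 = 110
  break 3: 75 + 25 = 100
  break 4: 70 + 25 + 20 = 115
  break 5: 60 = 60
This matches the lower bound, so 5 is optimal.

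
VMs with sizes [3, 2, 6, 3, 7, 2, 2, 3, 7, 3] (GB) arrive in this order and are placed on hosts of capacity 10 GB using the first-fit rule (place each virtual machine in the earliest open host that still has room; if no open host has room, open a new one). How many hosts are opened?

4

  3 → host 1 (new)  [load 3/10]
  2 → host 1  [load 5/10]
  6 → host 2 (new)  [load 6/10]
  3 → host 1  [load 8/10]
  7 → host 3 (new)  [load 7/10]
  2 → host 1  [load 10/10]
  2 → host 2  [load 8/10]
  3 → host 3  [load 10/10]
  7 → host 4 (new)  [load 7/10]
  3 → host 4  [load 10/10]
4 hosts opened.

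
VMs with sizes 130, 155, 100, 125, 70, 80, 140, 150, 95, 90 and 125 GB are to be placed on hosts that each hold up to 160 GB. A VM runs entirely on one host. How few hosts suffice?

10

Total = 155 + 150 + 140 + 130 + 125 + 125 + 100 + 95 + 90 + 80 + 70 = 1260 GB.
Lower bound: ⌈1260/160⌉ = 8 hosts.
Also, 9 VMs each exceed 80 GB, and no two of those can share a host, so at least 9 hosts are needed.
A packing using 10 hosts:
  host 1: 155 = 155
  host 2: 150 = 150
  host 3: 140 = 140
  host 4: 130 = 130
  host 5: 125 = 125
  host 6: 125 = 125
  host 7: 100 = 100
  host 8: 95 = 95
  host 9: 90 + 70 = 160
  host 10: 80 = 80
No arrangement into 9 hosts stays within capacity, so 10 is optimal.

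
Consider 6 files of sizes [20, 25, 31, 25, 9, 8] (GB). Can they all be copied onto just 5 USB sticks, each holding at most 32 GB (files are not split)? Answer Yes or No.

A valid assignment using 5 USB sticks:
  USB stick 1: 31 = 31
  USB stick 2: 25 = 25
  USB stick 3: 25 = 25
  USB stick 4: 20 + 9 = 29
  USB stick 5: 8 = 8
Every load is within 32 GB, so 5 USB sticks suffice.

Yes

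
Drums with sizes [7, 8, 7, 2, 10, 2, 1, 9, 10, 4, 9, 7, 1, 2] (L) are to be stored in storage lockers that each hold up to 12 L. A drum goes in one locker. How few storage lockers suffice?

Total = 10 + 10 + 9 + 9 + 8 + 7 + 7 + 7 + 4 + 2 + 2 + 2 + 1 + 1 = 79 L.
Lower bound: ⌈79/12⌉ = 7 storage lockers.
Also, 8 drums each exceed 6 L, and no two of those can share a locker, so at least 8 storage lockers are needed.
A packing using 8 storage lockers:
  locker 1: 10 + 2 = 12
  locker 2: 10 + 2 = 12
  locker 3: 9 + 2 + 1 = 12
  locker 4: 9 + 1 = 10
  locker 5: 8 + 4 = 12
  locker 6: 7 = 7
  locker 7: 7 = 7
  locker 8: 7 = 7
This matches the lower bound, so 8 is optimal.

8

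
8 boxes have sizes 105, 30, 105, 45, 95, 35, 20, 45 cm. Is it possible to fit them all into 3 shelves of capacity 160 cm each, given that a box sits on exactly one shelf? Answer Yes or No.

Total = 480 cm; ⌈480/160⌉ = 3.
The bound of 3 does not rule out 3, but exhaustive search shows no assignment into 3 shelves of capacity 160 cm exists — the minimum is 4.

No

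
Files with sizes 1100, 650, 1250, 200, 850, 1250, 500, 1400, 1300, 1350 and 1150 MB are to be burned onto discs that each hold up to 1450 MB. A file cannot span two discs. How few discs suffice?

9

Total = 1400 + 1350 + 1300 + 1250 + 1250 + 1150 + 1100 + 850 + 650 + 500 + 200 = 11000 MB.
Lower bound: ⌈11000/1450⌉ = 8 discs.
A packing using 9 discs:
  disc 1: 1400 = 1400
  disc 2: 1350 = 1350
  disc 3: 1300 = 1300
  disc 4: 1250 + 200 = 1450
  disc 5: 1250 = 1250
  disc 6: 1150 = 1150
  disc 7: 1100 = 1100
  disc 8: 850 + 500 = 1350
  disc 9: 650 = 650
No arrangement into 8 discs stays within capacity, so 9 is optimal.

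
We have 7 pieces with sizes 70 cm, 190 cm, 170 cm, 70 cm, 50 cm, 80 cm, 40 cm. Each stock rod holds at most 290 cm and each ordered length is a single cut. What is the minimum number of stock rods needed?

Total = 190 + 170 + 80 + 70 + 70 + 50 + 40 = 670 cm.
Lower bound: ⌈670/290⌉ = 3 stock rods.
A packing using 3 stock rods:
  stock rod 1: 190 + 80 = 270
  stock rod 2: 170 + 70 + 50 = 290
  stock rod 3: 70 + 40 = 110
This matches the lower bound, so 3 is optimal.

3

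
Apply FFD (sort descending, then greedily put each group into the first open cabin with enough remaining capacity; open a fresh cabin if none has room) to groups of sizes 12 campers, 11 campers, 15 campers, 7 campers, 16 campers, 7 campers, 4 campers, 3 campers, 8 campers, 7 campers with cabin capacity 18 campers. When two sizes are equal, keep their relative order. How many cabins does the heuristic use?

Sorted descending: 16, 15, 12, 11, 8, 7, 7, 7, 4, 3.
  16 → cabin 1 (new)  [load 16/18]
  15 → cabin 2 (new)  [load 15/18]
  12 → cabin 3 (new)  [load 12/18]
  11 → cabin 4 (new)  [load 11/18]
  8 → cabin 5 (new)  [load 8/18]
  7 → cabin 4  [load 18/18]
  7 → cabin 5  [load 15/18]
  7 → cabin 6 (new)  [load 7/18]
  4 → cabin 3  [load 16/18]
  3 → cabin 2  [load 18/18]
6 cabins opened.

6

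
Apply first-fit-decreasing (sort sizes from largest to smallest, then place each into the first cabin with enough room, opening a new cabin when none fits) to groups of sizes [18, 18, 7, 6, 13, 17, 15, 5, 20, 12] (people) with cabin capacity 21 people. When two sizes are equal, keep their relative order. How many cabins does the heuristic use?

Sorted descending: 20, 18, 18, 17, 15, 13, 12, 7, 6, 5.
  20 → cabin 1 (new)  [load 20/21]
  18 → cabin 2 (new)  [load 18/21]
  18 → cabin 3 (new)  [load 18/21]
  17 → cabin 4 (new)  [load 17/21]
  15 → cabin 5 (new)  [load 15/21]
  13 → cabin 6 (new)  [load 13/21]
  12 → cabin 7 (new)  [load 12/21]
  7 → cabin 6  [load 20/21]
  6 → cabin 5  [load 21/21]
  5 → cabin 7  [load 17/21]
7 cabins opened.

7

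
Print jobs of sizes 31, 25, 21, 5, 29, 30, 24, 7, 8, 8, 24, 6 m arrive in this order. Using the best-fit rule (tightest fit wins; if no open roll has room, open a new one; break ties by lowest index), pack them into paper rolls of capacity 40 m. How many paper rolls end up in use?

  31 → roll 1 (new)  [load 31/40]
  25 → roll 2 (new)  [load 25/40]
  21 → roll 3 (new)  [load 21/40]
  5 → roll 1  [load 36/40]
  29 → roll 4 (new)  [load 29/40]
  30 → roll 5 (new)  [load 30/40]
  24 → roll 6 (new)  [load 24/40]
  7 → roll 5  [load 37/40]
  8 → roll 4  [load 37/40]
  8 → roll 2  [load 33/40]
  24 → roll 7 (new)  [load 24/40]
  6 → roll 2  [load 39/40]
7 paper rolls opened.

7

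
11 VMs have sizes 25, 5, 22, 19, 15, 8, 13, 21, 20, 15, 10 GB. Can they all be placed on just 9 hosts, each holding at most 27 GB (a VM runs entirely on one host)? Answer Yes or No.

A valid assignment using 8 hosts:
  host 1: 25 = 25
  host 2: 22 + 5 = 27
  host 3: 21 = 21
  host 4: 20 = 20
  host 5: 19 + 8 = 27
  host 6: 15 + 10 = 25
  host 7: 15 = 15
  host 8: 13 = 13
That uses only 8 ≤ 9, so 9 hosts are enough.

Yes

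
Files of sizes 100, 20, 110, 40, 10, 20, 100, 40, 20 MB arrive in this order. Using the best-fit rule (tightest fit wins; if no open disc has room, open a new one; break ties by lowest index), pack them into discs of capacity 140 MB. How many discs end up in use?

  100 → disc 1 (new)  [load 100/140]
  20 → disc 1  [load 120/140]
  110 → disc 2 (new)  [load 110/140]
  40 → disc 3 (new)  [load 40/140]
  10 → disc 1  [load 130/140]
  20 → disc 2  [load 130/140]
  100 → disc 3  [load 140/140]
  40 → disc 4 (new)  [load 40/140]
  20 → disc 4  [load 60/140]
4 discs opened.

4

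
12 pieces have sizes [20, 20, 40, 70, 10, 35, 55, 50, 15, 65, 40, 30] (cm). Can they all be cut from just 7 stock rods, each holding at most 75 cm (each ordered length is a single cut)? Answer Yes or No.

Yes

A valid assignment using 7 stock rods:
  stock rod 1: 70 = 70
  stock rod 2: 65 + 10 = 75
  stock rod 3: 55 + 20 = 75
  stock rod 4: 50 + 20 = 70
  stock rod 5: 40 + 35 = 75
  stock rod 6: 40 + 30 = 70
  stock rod 7: 15 = 15
Every load is within 75 cm, so 7 stock rods suffice.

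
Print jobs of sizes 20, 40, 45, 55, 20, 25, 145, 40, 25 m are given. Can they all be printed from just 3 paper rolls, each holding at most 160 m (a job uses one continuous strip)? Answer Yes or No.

Yes

A valid assignment using 3 paper rolls:
  roll 1: 145 = 145
  roll 2: 55 + 45 + 40 + 20 = 160
  roll 3: 40 + 25 + 25 + 20 = 110
Every load is within 160 m, so 3 paper rolls suffice.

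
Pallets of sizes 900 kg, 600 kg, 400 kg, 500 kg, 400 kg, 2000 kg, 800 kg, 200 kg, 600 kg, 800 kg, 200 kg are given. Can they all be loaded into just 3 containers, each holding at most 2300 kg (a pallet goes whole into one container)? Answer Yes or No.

No

Total = 7400 kg; ⌈7400/2300⌉ = 4.
At least 4 containers are required, but only 3 are allowed.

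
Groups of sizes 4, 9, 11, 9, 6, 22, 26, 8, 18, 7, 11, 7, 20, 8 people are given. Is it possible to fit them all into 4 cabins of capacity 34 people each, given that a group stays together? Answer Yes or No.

No

Total = 166 people; ⌈166/34⌉ = 5.
At least 5 cabins are required, but only 4 are allowed.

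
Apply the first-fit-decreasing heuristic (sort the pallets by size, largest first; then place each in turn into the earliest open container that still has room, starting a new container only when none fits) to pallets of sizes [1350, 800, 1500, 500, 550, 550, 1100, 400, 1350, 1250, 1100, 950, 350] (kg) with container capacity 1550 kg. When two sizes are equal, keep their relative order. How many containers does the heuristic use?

9

Sorted descending: 1500, 1350, 1350, 1250, 1100, 1100, 950, 800, 550, 550, 500, 400, 350.
  1500 → container 1 (new)  [load 1500/1550]
  1350 → container 2 (new)  [load 1350/1550]
  1350 → container 3 (new)  [load 1350/1550]
  1250 → container 4 (new)  [load 1250/1550]
  1100 → container 5 (new)  [load 1100/1550]
  1100 → container 6 (new)  [load 1100/1550]
  950 → container 7 (new)  [load 950/1550]
  800 → container 8 (new)  [load 800/1550]
  550 → container 7  [load 1500/1550]
  550 → container 8  [load 1350/1550]
  500 → container 9 (new)  [load 500/1550]
  400 → container 5  [load 1500/1550]
  350 → container 6  [load 1450/1550]
9 containers opened.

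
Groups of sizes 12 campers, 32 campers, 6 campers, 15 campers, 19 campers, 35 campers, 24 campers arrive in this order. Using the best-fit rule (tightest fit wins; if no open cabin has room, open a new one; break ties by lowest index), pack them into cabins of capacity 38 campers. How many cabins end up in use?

5

  12 → cabin 1 (new)  [load 12/38]
  32 → cabin 2 (new)  [load 32/38]
  6 → cabin 2  [load 38/38]
  15 → cabin 1  [load 27/38]
  19 → cabin 3 (new)  [load 19/38]
  35 → cabin 4 (new)  [load 35/38]
  24 → cabin 5 (new)  [load 24/38]
5 cabins opened.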